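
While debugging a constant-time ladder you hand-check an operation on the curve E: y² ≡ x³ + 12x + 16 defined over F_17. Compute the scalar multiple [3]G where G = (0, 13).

Repeated addition: build up to 3G.
2G: tangent at (0, 13): λ = (3·0² + 12)/(2·13) ≡ 12/9. 9⁻¹ ≡ 2 (mod 17) since 9·2 = 18 ≡ 1, so λ ≡ 12·2 ≡ 7.
  x = λ² - 0 - 0 = 49 - 0 ≡ 15; y = λ·(0 - 15) - 13 ≡ 1. → (15, 1)
3G: (15, 1) + (0, 13). λ = (13 - 1)/(0 - 15) ≡ 12/2 mod 17. 2⁻¹ ≡ 9 (mod 17) since 2·9 = 18 ≡ 1, so λ ≡ 6.
  x = λ² - 15 - 0 = 36 - 15 ≡ 4; y = λ·(15 - 4) - 1 ≡ 14. → (4, 14)

(4, 14)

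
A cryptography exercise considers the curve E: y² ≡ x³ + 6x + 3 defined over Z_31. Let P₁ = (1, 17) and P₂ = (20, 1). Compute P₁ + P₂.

(29, 18)

(1, 17) + (20, 1). λ = (1 - 17)/(20 - 1) ≡ 15/19 mod 31. 19⁻¹ ≡ 18 (mod 31), so λ ≡ 22.
  x = λ² - 1 - 20 = 484 - 21 ≡ 29; y = λ·(1 - 29) - 17 ≡ 18. → (29, 18)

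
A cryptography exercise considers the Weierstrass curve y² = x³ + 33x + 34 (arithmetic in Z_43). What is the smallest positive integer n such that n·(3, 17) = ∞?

2P: tangent at (3, 17): λ = (3·3² + 33)/(2·17) ≡ 17/34. 34⁻¹ ≡ 19 (mod 43), so λ ≡ 17·19 ≡ 22.
  x = λ² - 3 - 3 = 484 - 6 ≡ 5; y = λ·(3 - 5) - 17 ≡ 25. → (5, 25)
3P: (5, 25) + (3, 17). λ = (17 - 25)/(3 - 5) ≡ 35/41 mod 43. 41⁻¹ ≡ 21 (mod 43), so λ ≡ 4.
  x = λ² - 5 - 3 = 16 - 8 ≡ 8; y = λ·(5 - 8) - 25 ≡ 6. → (8, 6)
4P: (8, 6) + (3, 17). λ = (17 - 6)/(3 - 8) ≡ 11/38 mod 43. 38⁻¹ ≡ 17 (mod 43) since 38·17 = 646 ≡ 1, so λ ≡ 15.
  x = λ² - 8 - 3 = 225 - 11 ≡ 42; y = λ·(8 - 42) - 6 ≡ 0. → (42, 0)
5P: (42, 0) + (3, 17). λ = (17 - 0)/(3 - 42) ≡ 17/4 mod 43. 4⁻¹ ≡ 11 (mod 43), so λ ≡ 15.
  x = λ² - 42 - 3 = 225 - 45 ≡ 8; y = λ·(42 - 8) - 0 ≡ 37. → (8, 37)
6P: (8, 37) + (3, 17). λ = (17 - 37)/(3 - 8) ≡ 23/38 mod 43. 38⁻¹ ≡ 17 (mod 43) since 38·17 = 646 ≡ 1, so λ ≡ 4.
  x = λ² - 8 - 3 = 16 - 11 ≡ 5; y = λ·(8 - 5) - 37 ≡ 18. → (5, 18)
7P: (5, 18) + (3, 17). λ = (17 - 18)/(3 - 5) ≡ 42/41 mod 43. 41⁻¹ ≡ 21 (mod 43), so λ ≡ 22.
  x = λ² - 5 - 3 = 484 - 8 ≡ 3; y = λ·(5 - 3) - 18 ≡ 26. → (3, 26)
8P: (3, 26) + (3, 17): same x and y₁ ≡ -y₂, so the sum is ∞.
8P = ∞, so the order is 8.

8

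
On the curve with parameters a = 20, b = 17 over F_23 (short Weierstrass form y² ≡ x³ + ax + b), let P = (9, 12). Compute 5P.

Repeated addition: build up to 5P.
2P: tangent at (9, 12): λ = (3·9² + 20)/(2·12) ≡ 10/1. 1⁻¹ ≡ 1 (mod 23), so λ ≡ 10·1 ≡ 10.
  x = λ² - 9 - 9 = 100 - 18 ≡ 13; y = λ·(9 - 13) - 12 ≡ 17. → (13, 17)
3P: (13, 17) + (9, 12). λ = (12 - 17)/(9 - 13) ≡ 18/19 mod 23. 19⁻¹ ≡ 17 (mod 23), so λ ≡ 7.
  x = λ² - 13 - 9 = 49 - 22 ≡ 4; y = λ·(13 - 4) - 17 ≡ 0. → (4, 0)
4P: (4, 0) + (9, 12). λ = (12 - 0)/(9 - 4) ≡ 12/5 mod 23. 5⁻¹ ≡ 14 (mod 23) since 5·14 = 70 ≡ 1, so λ ≡ 7.
  x = λ² - 4 - 9 = 49 - 13 ≡ 13; y = λ·(4 - 13) - 0 ≡ 6. → (13, 6)
5P: (13, 6) + (9, 12). λ = (12 - 6)/(9 - 13) ≡ 6/19 mod 23. 19⁻¹ ≡ 17 (mod 23), so λ ≡ 10.
  x = λ² - 13 - 9 = 100 - 22 ≡ 9; y = λ·(13 - 9) - 6 ≡ 11. → (9, 11)

(9, 11)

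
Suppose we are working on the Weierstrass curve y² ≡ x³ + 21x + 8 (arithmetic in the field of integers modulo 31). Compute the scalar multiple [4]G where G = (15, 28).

(10, 28)

Repeated addition: build up to 4G.
2G: tangent at (15, 28): λ = (3·15² + 21)/(2·28) ≡ 14/25. 25⁻¹ ≡ 5 (mod 31) since 25·5 = 125 ≡ 1, so λ ≡ 14·5 ≡ 8.
  x = λ² - 15 - 15 = 64 - 30 ≡ 3; y = λ·(15 - 3) - 28 ≡ 6. → (3, 6)
3G: (3, 6) + (15, 28). λ = (28 - 6)/(15 - 3) ≡ 22/12 mod 31. 12⁻¹ ≡ 13 (mod 31), so λ ≡ 7.
  x = λ² - 3 - 15 = 49 - 18 ≡ 0; y = λ·(3 - 0) - 6 ≡ 15. → (0, 15)
4G: (0, 15) + (15, 28). λ = (28 - 15)/(15 - 0) ≡ 13/15 mod 31. 15⁻¹ ≡ 29 (mod 31), so λ ≡ 5.
  x = λ² - 0 - 15 = 25 - 15 ≡ 10; y = λ·(0 - 10) - 15 ≡ 28. → (10, 28)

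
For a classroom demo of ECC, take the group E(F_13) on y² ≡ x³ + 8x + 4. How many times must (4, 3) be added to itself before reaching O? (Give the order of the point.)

3

2P: tangent at (4, 3): λ = (3·4² + 8)/(2·3) ≡ 4/6. 6⁻¹ ≡ 11 (mod 13) since 6·11 = 66 ≡ 1, so λ ≡ 4·11 ≡ 5.
  x = λ² - 4 - 4 = 25 - 8 ≡ 4; y = λ·(4 - 4) - 3 ≡ 10. → (4, 10)
3P: (4, 10) + (4, 3): same x and y₁ ≡ -y₂, so the sum is O.
3P = O, so the order is 3.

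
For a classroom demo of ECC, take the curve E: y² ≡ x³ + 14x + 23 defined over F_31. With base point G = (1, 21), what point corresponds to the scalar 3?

(19, 7)

Repeated addition: build up to 3G.
2G: tangent at (1, 21): λ = (3·1² + 14)/(2·21) ≡ 17/11. 11⁻¹ ≡ 17 (mod 31), so λ ≡ 17·17 ≡ 10.
  x = λ² - 1 - 1 = 100 - 2 ≡ 5; y = λ·(1 - 5) - 21 ≡ 1. → (5, 1)
3G: (5, 1) + (1, 21). λ = (21 - 1)/(1 - 5) ≡ 20/27 mod 31. 27⁻¹ ≡ 23 (mod 31), so λ ≡ 26.
  x = λ² - 5 - 1 = 676 - 6 ≡ 19; y = λ·(5 - 19) - 1 ≡ 7. → (19, 7)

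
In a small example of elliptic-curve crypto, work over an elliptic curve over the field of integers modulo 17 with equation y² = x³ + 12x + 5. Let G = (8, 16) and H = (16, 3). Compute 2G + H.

(1, 16)

First 2G:
Repeated addition: build up to 2G.
2G: tangent at (8, 16): λ = (3·8² + 12)/(2·16) ≡ 0/15. 15⁻¹ ≡ 8 (mod 17), so λ ≡ 0·8 ≡ 0.
  x = λ² - 8 - 8 = 0 - 16 ≡ 1; y = λ·(8 - 1) - 16 ≡ 1. → (1, 1)
2G = (1, 1).
Finally 2G + H:
(1, 1) + (16, 3). λ = (3 - 1)/(16 - 1) ≡ 2/15 mod 17. 15⁻¹ ≡ 8 (mod 17), so λ ≡ 16.
  x = λ² - 1 - 16 = 256 - 17 ≡ 1; y = λ·(1 - 1) - 1 ≡ 16. → (1, 16)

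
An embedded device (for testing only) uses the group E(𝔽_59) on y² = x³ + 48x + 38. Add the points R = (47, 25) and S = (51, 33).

(24, 21)

(47, 25) + (51, 33). λ = (33 - 25)/(51 - 47) ≡ 8/4 mod 59. 4⁻¹ ≡ 15 (mod 59), so λ ≡ 2.
  x = λ² - 47 - 51 = 4 - 98 ≡ 24; y = λ·(47 - 24) - 25 ≡ 21. → (24, 21)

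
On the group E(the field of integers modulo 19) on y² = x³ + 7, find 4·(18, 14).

Write P = (18, 14).
Repeated addition: build up to 4P.
2P: tangent at (18, 14): λ = (3·18² + 0)/(2·14) ≡ 3/9. 9⁻¹ ≡ 17 (mod 19), so λ ≡ 3·17 ≡ 13.
  x = λ² - 18 - 18 = 169 - 36 ≡ 0; y = λ·(18 - 0) - 14 ≡ 11. → (0, 11)
3P: (0, 11) + (18, 14). λ = (14 - 11)/(18 - 0) ≡ 3/18 mod 19. 18⁻¹ ≡ 18 (mod 19), so λ ≡ 16.
  x = λ² - 0 - 18 = 256 - 18 ≡ 10; y = λ·(0 - 10) - 11 ≡ 0. → (10, 0)
4P: (10, 0) + (18, 14). λ = (14 - 0)/(18 - 10) ≡ 14/8 mod 19. 8⁻¹ ≡ 12 (mod 19), so λ ≡ 16.
  x = λ² - 10 - 18 = 256 - 28 ≡ 0; y = λ·(10 - 0) - 0 ≡ 8. → (0, 8)

(0, 8)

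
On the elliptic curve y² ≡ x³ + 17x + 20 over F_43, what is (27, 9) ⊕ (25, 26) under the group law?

(31, 25)

(27, 9) + (25, 26). λ = (26 - 9)/(25 - 27) ≡ 17/41 mod 43. 41⁻¹ ≡ 21 (mod 43), so λ ≡ 13.
  x = λ² - 27 - 25 = 169 - 52 ≡ 31; y = λ·(27 - 31) - 9 ≡ 25. → (31, 25)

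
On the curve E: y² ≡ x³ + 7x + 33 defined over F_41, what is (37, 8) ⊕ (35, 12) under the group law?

(14, 28)

(37, 8) + (35, 12). λ = (12 - 8)/(35 - 37) ≡ 4/39 mod 41. 39⁻¹ ≡ 20 (mod 41) since 39·20 = 780 ≡ 1, so λ ≡ 39.
  x = λ² - 37 - 35 = 1521 - 72 ≡ 14; y = λ·(37 - 14) - 8 ≡ 28. → (14, 28)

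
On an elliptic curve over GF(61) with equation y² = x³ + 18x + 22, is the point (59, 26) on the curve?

no

y² = 26² ≡ 5; x³ + 18x + 22 = 206463 ≡ 39 (mod 61). 5 ≠ 39.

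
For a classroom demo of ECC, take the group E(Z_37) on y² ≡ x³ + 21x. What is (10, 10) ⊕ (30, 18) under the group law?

(9, 20)

(10, 10) + (30, 18). λ = (18 - 10)/(30 - 10) ≡ 8/20 mod 37. 20⁻¹ ≡ 13 (mod 37) since 20·13 = 260 ≡ 1, so λ ≡ 30.
  x = λ² - 10 - 30 = 900 - 40 ≡ 9; y = λ·(10 - 9) - 10 ≡ 20. → (9, 20)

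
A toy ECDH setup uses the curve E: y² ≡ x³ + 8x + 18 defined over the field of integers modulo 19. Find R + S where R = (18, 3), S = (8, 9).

(4, 0)

(18, 3) + (8, 9). λ = (9 - 3)/(8 - 18) ≡ 6/9 mod 19. 9⁻¹ ≡ 17 (mod 19) since 9·17 = 153 ≡ 1, so λ ≡ 7.
  x = λ² - 18 - 8 = 49 - 26 ≡ 4; y = λ·(18 - 4) - 3 ≡ 0. → (4, 0)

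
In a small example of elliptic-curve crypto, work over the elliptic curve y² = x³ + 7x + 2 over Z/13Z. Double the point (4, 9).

tangent at (4, 9): λ = (3·4² + 7)/(2·9) ≡ 3/5. 5⁻¹ ≡ 8 (mod 13), so λ ≡ 3·8 ≡ 11.
  x = λ² - 4 - 4 = 121 - 8 ≡ 9; y = λ·(4 - 9) - 9 ≡ 1. → (9, 1)

(9, 1)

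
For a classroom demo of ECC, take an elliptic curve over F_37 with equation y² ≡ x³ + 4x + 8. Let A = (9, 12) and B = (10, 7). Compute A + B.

(6, 10)

(9, 12) + (10, 7). λ = (7 - 12)/(10 - 9) ≡ 32/1 mod 37. 1⁻¹ ≡ 1 (mod 37), so λ ≡ 32.
  x = λ² - 9 - 10 = 1024 - 19 ≡ 6; y = λ·(9 - 6) - 12 ≡ 10. → (6, 10)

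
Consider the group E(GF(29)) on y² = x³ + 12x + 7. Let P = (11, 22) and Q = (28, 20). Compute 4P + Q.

First 4P:
Double-and-add on 4 = (100)₂. Start with P = (11, 22) for the leading 1-bit.
double: tangent at (11, 22): λ = (3·11² + 12)/(2·22) ≡ 27/15. 15⁻¹ ≡ 2 (mod 29), so λ ≡ 27·2 ≡ 25.
  x = λ² - 11 - 11 = 625 - 22 ≡ 23; y = λ·(11 - 23) - 22 ≡ 26. → (23, 26)
double: tangent at (23, 26): λ = (3·23² + 12)/(2·26) ≡ 4/23. 23⁻¹ ≡ 24 (mod 29) since 23·24 = 552 ≡ 1, so λ ≡ 4·24 ≡ 9.
  x = λ² - 23 - 23 = 81 - 46 ≡ 6; y = λ·(23 - 6) - 26 ≡ 11. → (6, 11)
4P = (6, 11).
Finally 4P + Q:
(6, 11) + (28, 20). λ = (20 - 11)/(28 - 6) ≡ 9/22 mod 29. 22⁻¹ ≡ 4 (mod 29), so λ ≡ 7.
  x = λ² - 6 - 28 = 49 - 34 ≡ 15; y = λ·(6 - 15) - 11 ≡ 13. → (15, 13)

(15, 13)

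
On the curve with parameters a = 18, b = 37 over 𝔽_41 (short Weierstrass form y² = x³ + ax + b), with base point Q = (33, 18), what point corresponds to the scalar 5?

Repeated addition: build up to 5Q.
2Q: tangent at (33, 18): λ = (3·33² + 18)/(2·18) ≡ 5/36. 36⁻¹ ≡ 8 (mod 41) since 36·8 = 288 ≡ 1, so λ ≡ 5·8 ≡ 40.
  x = λ² - 33 - 33 = 1600 - 66 ≡ 17; y = λ·(33 - 17) - 18 ≡ 7. → (17, 7)
3Q: (17, 7) + (33, 18). λ = (18 - 7)/(33 - 17) ≡ 11/16 mod 41. 16⁻¹ ≡ 18 (mod 41) since 16·18 = 288 ≡ 1, so λ ≡ 34.
  x = λ² - 17 - 33 = 1156 - 50 ≡ 40; y = λ·(17 - 40) - 7 ≡ 31. → (40, 31)
4Q: (40, 31) + (33, 18). λ = (18 - 31)/(33 - 40) ≡ 28/34 mod 41. 34⁻¹ ≡ 35 (mod 41) since 34·35 = 1190 ≡ 1, so λ ≡ 37.
  x = λ² - 40 - 33 = 1369 - 73 ≡ 25; y = λ·(40 - 25) - 31 ≡ 32. → (25, 32)
5Q: (25, 32) + (33, 18). λ = (18 - 32)/(33 - 25) ≡ 27/8 mod 41. 8⁻¹ ≡ 36 (mod 41), so λ ≡ 29.
  x = λ² - 25 - 33 = 841 - 58 ≡ 4; y = λ·(25 - 4) - 32 ≡ 3. → (4, 3)

(4, 3)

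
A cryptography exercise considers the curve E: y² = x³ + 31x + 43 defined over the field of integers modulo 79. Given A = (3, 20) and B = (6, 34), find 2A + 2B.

First 2A:
Repeated addition: build up to 2A.
2A: tangent at (3, 20): λ = (3·3² + 31)/(2·20) ≡ 58/40. 40⁻¹ ≡ 2 (mod 79), so λ ≡ 58·2 ≡ 37.
  x = λ² - 3 - 3 = 1369 - 6 ≡ 20; y = λ·(3 - 20) - 20 ≡ 62. → (20, 62)
2A = (20, 62).
Next 2B:
Repeated addition: build up to 2B.
2B: tangent at (6, 34): λ = (3·6² + 31)/(2·34) ≡ 60/68. 68⁻¹ ≡ 43 (mod 79) since 68·43 = 2924 ≡ 1, so λ ≡ 60·43 ≡ 52.
  x = λ² - 6 - 6 = 2704 - 12 ≡ 6; y = λ·(6 - 6) - 34 ≡ 45. → (6, 45)
2B = (6, 45).
Finally 2A + 2B:
(20, 62) + (6, 45). λ = (45 - 62)/(6 - 20) ≡ 62/65 mod 79. 65⁻¹ ≡ 62 (mod 79), so λ ≡ 52.
  x = λ² - 20 - 6 = 2704 - 26 ≡ 71; y = λ·(20 - 71) - 62 ≡ 51. → (71, 51)

(71, 51)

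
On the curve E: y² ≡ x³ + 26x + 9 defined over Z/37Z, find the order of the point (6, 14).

2P: tangent at (6, 14): λ = (3·6² + 26)/(2·14) ≡ 23/28. 28⁻¹ ≡ 4 (mod 37) since 28·4 = 112 ≡ 1, so λ ≡ 23·4 ≡ 18.
  x = λ² - 6 - 6 = 324 - 12 ≡ 16; y = λ·(6 - 16) - 14 ≡ 28. → (16, 28)
3P: (16, 28) + (6, 14). λ = (14 - 28)/(6 - 16) ≡ 23/27 mod 37. 27⁻¹ ≡ 11 (mod 37), so λ ≡ 31.
  x = λ² - 16 - 6 = 961 - 22 ≡ 14; y = λ·(16 - 14) - 28 ≡ 34. → (14, 34)
4P: (14, 34) + (6, 14). λ = (14 - 34)/(6 - 14) ≡ 17/29 mod 37. 29⁻¹ ≡ 23 (mod 37) since 29·23 = 667 ≡ 1, so λ ≡ 21.
  x = λ² - 14 - 6 = 441 - 20 ≡ 14; y = λ·(14 - 14) - 34 ≡ 3. → (14, 3)
5P: (14, 3) + (6, 14). λ = (14 - 3)/(6 - 14) ≡ 11/29 mod 37. 29⁻¹ ≡ 23 (mod 37) since 29·23 = 667 ≡ 1, so λ ≡ 31.
  x = λ² - 14 - 6 = 961 - 20 ≡ 16; y = λ·(14 - 16) - 3 ≡ 9. → (16, 9)
6P: (16, 9) + (6, 14). λ = (14 - 9)/(6 - 16) ≡ 5/27 mod 37. 27⁻¹ ≡ 11 (mod 37), so λ ≡ 18.
  x = λ² - 16 - 6 = 324 - 22 ≡ 6; y = λ·(16 - 6) - 9 ≡ 23. → (6, 23)
7P: (6, 23) + (6, 14): same x and y₁ ≡ -y₂, so the sum is 𝒪.
7P = 𝒪, so the order is 7.

7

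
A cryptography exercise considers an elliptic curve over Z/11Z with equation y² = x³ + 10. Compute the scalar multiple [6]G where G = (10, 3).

Repeated addition: build up to 6G.
2G: tangent at (10, 3): λ = (3·10² + 0)/(2·3) ≡ 3/6. 6⁻¹ ≡ 2 (mod 11), so λ ≡ 3·2 ≡ 6.
  x = λ² - 10 - 10 = 36 - 20 ≡ 5; y = λ·(10 - 5) - 3 ≡ 5. → (5, 5)
3G: (5, 5) + (10, 3). λ = (3 - 5)/(10 - 5) ≡ 9/5 mod 11. 5⁻¹ ≡ 9 (mod 11), so λ ≡ 4.
  x = λ² - 5 - 10 = 16 - 15 ≡ 1; y = λ·(5 - 1) - 5 ≡ 0. → (1, 0)
4G: (1, 0) + (10, 3). λ = (3 - 0)/(10 - 1) ≡ 3/9 mod 11. 9⁻¹ ≡ 5 (mod 11) since 9·5 = 45 ≡ 1, so λ ≡ 4.
  x = λ² - 1 - 10 = 16 - 11 ≡ 5; y = λ·(1 - 5) - 0 ≡ 6. → (5, 6)
5G: (5, 6) + (10, 3). λ = (3 - 6)/(10 - 5) ≡ 8/5 mod 11. 5⁻¹ ≡ 9 (mod 11) since 5·9 = 45 ≡ 1, so λ ≡ 6.
  x = λ² - 5 - 10 = 36 - 15 ≡ 10; y = λ·(5 - 10) - 6 ≡ 8. → (10, 8)
6G: (10, 8) + (10, 3): same x and y₁ ≡ -y₂, so the sum is O.

O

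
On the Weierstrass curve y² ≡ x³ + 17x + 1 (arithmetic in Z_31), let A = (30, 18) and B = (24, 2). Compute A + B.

(30, 18) + (24, 2). λ = (2 - 18)/(24 - 30) ≡ 15/25 mod 31. 25⁻¹ ≡ 5 (mod 31), so λ ≡ 13.
  x = λ² - 30 - 24 = 169 - 54 ≡ 22; y = λ·(30 - 22) - 18 ≡ 24. → (22, 24)

(22, 24)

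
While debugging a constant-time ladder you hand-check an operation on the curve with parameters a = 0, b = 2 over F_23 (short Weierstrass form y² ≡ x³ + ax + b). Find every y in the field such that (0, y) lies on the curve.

5, 18

x³ + 0x + 2 = 2 ≡ 2 (mod 23).
Square roots of 2 mod 23: 5 and 18 (since 5² = 25 ≡ 2).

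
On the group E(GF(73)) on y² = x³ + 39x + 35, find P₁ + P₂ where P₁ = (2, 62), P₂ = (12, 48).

(23, 55)

(2, 62) + (12, 48). λ = (48 - 62)/(12 - 2) ≡ 59/10 mod 73. 10⁻¹ ≡ 22 (mod 73) since 10·22 = 220 ≡ 1, so λ ≡ 57.
  x = λ² - 2 - 12 = 3249 - 14 ≡ 23; y = λ·(2 - 23) - 62 ≡ 55. → (23, 55)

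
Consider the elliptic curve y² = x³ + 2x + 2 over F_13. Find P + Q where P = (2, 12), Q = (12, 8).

(2, 12) + (12, 8). λ = (8 - 12)/(12 - 2) ≡ 9/10 mod 13. 10⁻¹ ≡ 4 (mod 13) since 10·4 = 40 ≡ 1, so λ ≡ 10.
  x = λ² - 2 - 12 = 100 - 14 ≡ 8; y = λ·(2 - 8) - 12 ≡ 6. → (8, 6)

(8, 6)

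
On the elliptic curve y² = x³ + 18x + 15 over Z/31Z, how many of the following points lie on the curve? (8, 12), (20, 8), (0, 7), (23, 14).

(8, 12): 12² ≡ 20, rhs ≡ 20 → on.
(20, 8): 8² ≡ 2, rhs ≡ 5 → off.
(0, 7): 7² ≡ 18, rhs ≡ 15 → off.
(23, 14): 14² ≡ 10, rhs ≡ 10 → on.

2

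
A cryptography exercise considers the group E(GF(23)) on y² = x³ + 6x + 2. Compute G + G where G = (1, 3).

(6, 1)

tangent at (1, 3): λ = (3·1² + 6)/(2·3) ≡ 9/6. 6⁻¹ ≡ 4 (mod 23), so λ ≡ 9·4 ≡ 13.
  x = λ² - 1 - 1 = 169 - 2 ≡ 6; y = λ·(1 - 6) - 3 ≡ 1. → (6, 1)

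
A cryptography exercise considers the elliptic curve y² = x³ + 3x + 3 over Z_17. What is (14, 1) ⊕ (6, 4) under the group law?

(16, 4)

(14, 1) + (6, 4). λ = (4 - 1)/(6 - 14) ≡ 3/9 mod 17. 9⁻¹ ≡ 2 (mod 17), so λ ≡ 6.
  x = λ² - 14 - 6 = 36 - 20 ≡ 16; y = λ·(14 - 16) - 1 ≡ 4. → (16, 4)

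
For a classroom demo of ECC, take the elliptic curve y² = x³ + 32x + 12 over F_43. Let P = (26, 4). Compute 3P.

Repeated addition: build up to 3P.
2P: tangent at (26, 4): λ = (3·26² + 32)/(2·4) ≡ 39/8. 8⁻¹ ≡ 27 (mod 43), so λ ≡ 39·27 ≡ 21.
  x = λ² - 26 - 26 = 441 - 52 ≡ 2; y = λ·(26 - 2) - 4 ≡ 27. → (2, 27)
3P: (2, 27) + (26, 4). λ = (4 - 27)/(26 - 2) ≡ 20/24 mod 43. 24⁻¹ ≡ 9 (mod 43), so λ ≡ 8.
  x = λ² - 2 - 26 = 64 - 28 ≡ 36; y = λ·(2 - 36) - 27 ≡ 2. → (36, 2)

(36, 2)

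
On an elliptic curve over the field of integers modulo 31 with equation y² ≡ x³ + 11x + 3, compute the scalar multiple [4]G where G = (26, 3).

Double-and-add on 4 = (100)₂. Start with G = (26, 3) for the leading 1-bit.
double: tangent at (26, 3): λ = (3·26² + 11)/(2·3) ≡ 24/6. 6⁻¹ ≡ 26 (mod 31) since 6·26 = 156 ≡ 1, so λ ≡ 24·26 ≡ 4.
  x = λ² - 26 - 26 = 16 - 52 ≡ 26; y = λ·(26 - 26) - 3 ≡ 28. → (26, 28)
double: tangent at (26, 28): λ = (3·26² + 11)/(2·28) ≡ 24/25. 25⁻¹ ≡ 5 (mod 31), so λ ≡ 24·5 ≡ 27.
  x = λ² - 26 - 26 = 729 - 52 ≡ 26; y = λ·(26 - 26) - 28 ≡ 3. → (26, 3)

(26, 3)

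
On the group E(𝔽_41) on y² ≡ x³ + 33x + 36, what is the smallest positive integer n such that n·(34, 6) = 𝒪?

2P: tangent at (34, 6): λ = (3·34² + 33)/(2·6) ≡ 16/12. 12⁻¹ ≡ 24 (mod 41), so λ ≡ 16·24 ≡ 15.
  x = λ² - 34 - 34 = 225 - 68 ≡ 34; y = λ·(34 - 34) - 6 ≡ 35. → (34, 35)
3P: (34, 35) + (34, 6): same x and y₁ ≡ -y₂, so the sum is 𝒪.
3P = 𝒪, so the order is 3.

3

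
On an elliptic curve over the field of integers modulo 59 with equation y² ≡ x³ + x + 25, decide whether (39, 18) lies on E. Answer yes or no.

y² = 18² ≡ 29; x³ + 1x + 25 = 59383 ≡ 29 (mod 59). 29 = 29.

yes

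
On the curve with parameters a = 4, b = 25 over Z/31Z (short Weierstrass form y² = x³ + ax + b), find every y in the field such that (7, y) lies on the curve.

x³ + 4x + 25 = 396 ≡ 24 (mod 31).
24 is a non-residue mod 31; no y exists.

none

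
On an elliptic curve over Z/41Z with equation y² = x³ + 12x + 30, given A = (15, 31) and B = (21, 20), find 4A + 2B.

First 4A:
Double-and-add on 4 = (100)₂. Start with A = (15, 31) for the leading 1-bit.
double: tangent at (15, 31): λ = (3·15² + 12)/(2·31) ≡ 31/21. 21⁻¹ ≡ 2 (mod 41) since 21·2 = 42 ≡ 1, so λ ≡ 31·2 ≡ 21.
  x = λ² - 15 - 15 = 441 - 30 ≡ 1; y = λ·(15 - 1) - 31 ≡ 17. → (1, 17)
double: tangent at (1, 17): λ = (3·1² + 12)/(2·17) ≡ 15/34. 34⁻¹ ≡ 35 (mod 41), so λ ≡ 15·35 ≡ 33.
  x = λ² - 1 - 1 = 1089 - 2 ≡ 21; y = λ·(1 - 21) - 17 ≡ 20. → (21, 20)
4A = (21, 20).
Next 2B:
Repeated addition: build up to 2B.
2B: tangent at (21, 20): λ = (3·21² + 12)/(2·20) ≡ 23/40. 40⁻¹ ≡ 40 (mod 41), so λ ≡ 23·40 ≡ 18.
  x = λ² - 21 - 21 = 324 - 42 ≡ 36; y = λ·(21 - 36) - 20 ≡ 38. → (36, 38)
2B = (36, 38).
Finally 4A + 2B:
(21, 20) + (36, 38). λ = (38 - 20)/(36 - 21) ≡ 18/15 mod 41. 15⁻¹ ≡ 11 (mod 41), so λ ≡ 34.
  x = λ² - 21 - 36 = 1156 - 57 ≡ 33; y = λ·(21 - 33) - 20 ≡ 23. → (33, 23)

(33, 23)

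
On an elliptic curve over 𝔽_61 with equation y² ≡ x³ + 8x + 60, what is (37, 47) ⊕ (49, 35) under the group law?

(37, 47) + (49, 35). λ = (35 - 47)/(49 - 37) ≡ 49/12 mod 61. 12⁻¹ ≡ 56 (mod 61), so λ ≡ 60.
  x = λ² - 37 - 49 = 3600 - 86 ≡ 37; y = λ·(37 - 37) - 47 ≡ 14. → (37, 14)

(37, 14)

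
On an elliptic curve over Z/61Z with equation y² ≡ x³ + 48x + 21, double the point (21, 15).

(28, 25)

tangent at (21, 15): λ = (3·21² + 48)/(2·15) ≡ 29/30. 30⁻¹ ≡ 59 (mod 61) since 30·59 = 1770 ≡ 1, so λ ≡ 29·59 ≡ 3.
  x = λ² - 21 - 21 = 9 - 42 ≡ 28; y = λ·(21 - 28) - 15 ≡ 25. → (28, 25)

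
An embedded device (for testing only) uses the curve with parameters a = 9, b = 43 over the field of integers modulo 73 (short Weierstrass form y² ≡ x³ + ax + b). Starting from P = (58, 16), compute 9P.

(5, 40)

Repeated addition: build up to 9P.
2P: tangent at (58, 16): λ = (3·58² + 9)/(2·16) ≡ 27/32. 32⁻¹ ≡ 16 (mod 73) since 32·16 = 512 ≡ 1, so λ ≡ 27·16 ≡ 67.
  x = λ² - 58 - 58 = 4489 - 116 ≡ 66; y = λ·(58 - 66) - 16 ≡ 32. → (66, 32)
3P: (66, 32) + (58, 16). λ = (16 - 32)/(58 - 66) ≡ 57/65 mod 73. 65⁻¹ ≡ 9 (mod 73) since 65·9 = 585 ≡ 1, so λ ≡ 2.
  x = λ² - 66 - 58 = 4 - 124 ≡ 26; y = λ·(66 - 26) - 32 ≡ 48. → (26, 48)
4P: (26, 48) + (58, 16). λ = (16 - 48)/(58 - 26) ≡ 41/32 mod 73. 32⁻¹ ≡ 16 (mod 73) since 32·16 = 512 ≡ 1, so λ ≡ 72.
  x = λ² - 26 - 58 = 5184 - 84 ≡ 63; y = λ·(26 - 63) - 48 ≡ 62. → (63, 62)
5P: (63, 62) + (58, 16). λ = (16 - 62)/(58 - 63) ≡ 27/68 mod 73. 68⁻¹ ≡ 29 (mod 73), so λ ≡ 53.
  x = λ² - 63 - 58 = 2809 - 121 ≡ 60; y = λ·(63 - 60) - 62 ≡ 24. → (60, 24)
6P: (60, 24) + (58, 16). λ = (16 - 24)/(58 - 60) ≡ 65/71 mod 73. 71⁻¹ ≡ 36 (mod 73), so λ ≡ 4.
  x = λ² - 60 - 58 = 16 - 118 ≡ 44; y = λ·(60 - 44) - 24 ≡ 40. → (44, 40)
7P: (44, 40) + (58, 16). λ = (16 - 40)/(58 - 44) ≡ 49/14 mod 73. 14⁻¹ ≡ 47 (mod 73), so λ ≡ 40.
  x = λ² - 44 - 58 = 1600 - 102 ≡ 38; y = λ·(44 - 38) - 40 ≡ 54. → (38, 54)
8P: (38, 54) + (58, 16). λ = (16 - 54)/(58 - 38) ≡ 35/20 mod 73. 20⁻¹ ≡ 11 (mod 73), so λ ≡ 20.
  x = λ² - 38 - 58 = 400 - 96 ≡ 12; y = λ·(38 - 12) - 54 ≡ 28. → (12, 28)
9P: (12, 28) + (58, 16). λ = (16 - 28)/(58 - 12) ≡ 61/46 mod 73. 46⁻¹ ≡ 27 (mod 73), so λ ≡ 41.
  x = λ² - 12 - 58 = 1681 - 70 ≡ 5; y = λ·(12 - 5) - 28 ≡ 40. → (5, 40)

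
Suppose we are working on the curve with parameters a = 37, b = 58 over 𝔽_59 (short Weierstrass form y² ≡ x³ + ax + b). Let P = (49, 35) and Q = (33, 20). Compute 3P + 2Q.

(22, 29)

First 3P:
Repeated addition: build up to 3P.
2P: tangent at (49, 35): λ = (3·49² + 37)/(2·35) ≡ 42/11. 11⁻¹ ≡ 43 (mod 59) since 11·43 = 473 ≡ 1, so λ ≡ 42·43 ≡ 36.
  x = λ² - 49 - 49 = 1296 - 98 ≡ 18; y = λ·(49 - 18) - 35 ≡ 19. → (18, 19)
3P: (18, 19) + (49, 35). λ = (35 - 19)/(49 - 18) ≡ 16/31 mod 59. 31⁻¹ ≡ 40 (mod 59), so λ ≡ 50.
  x = λ² - 18 - 49 = 2500 - 67 ≡ 14; y = λ·(18 - 14) - 19 ≡ 4. → (14, 4)
3P = (14, 4).
Next 2Q:
Repeated addition: build up to 2Q.
2Q: tangent at (33, 20): λ = (3·33² + 37)/(2·20) ≡ 0/40. 40⁻¹ ≡ 31 (mod 59), so λ ≡ 0·31 ≡ 0.
  x = λ² - 33 - 33 = 0 - 66 ≡ 52; y = λ·(33 - 52) - 20 ≡ 39. → (52, 39)
2Q = (52, 39).
Finally 3P + 2Q:
(14, 4) + (52, 39). λ = (39 - 4)/(52 - 14) ≡ 35/38 mod 59. 38⁻¹ ≡ 14 (mod 59), so λ ≡ 18.
  x = λ² - 14 - 52 = 324 - 66 ≡ 22; y = λ·(14 - 22) - 4 ≡ 29. → (22, 29)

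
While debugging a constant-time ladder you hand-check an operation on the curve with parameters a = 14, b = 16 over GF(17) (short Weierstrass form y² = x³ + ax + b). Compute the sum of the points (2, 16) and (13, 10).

(3, 0)

(2, 16) + (13, 10). λ = (10 - 16)/(13 - 2) ≡ 11/11 mod 17. 11⁻¹ ≡ 14 (mod 17) since 11·14 = 154 ≡ 1, so λ ≡ 1.
  x = λ² - 2 - 13 = 1 - 15 ≡ 3; y = λ·(2 - 3) - 16 ≡ 0. → (3, 0)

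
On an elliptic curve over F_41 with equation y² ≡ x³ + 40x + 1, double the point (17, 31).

tangent at (17, 31): λ = (3·17² + 40)/(2·31) ≡ 5/21. 21⁻¹ ≡ 2 (mod 41) since 21·2 = 42 ≡ 1, so λ ≡ 5·2 ≡ 10.
  x = λ² - 17 - 17 = 100 - 34 ≡ 25; y = λ·(17 - 25) - 31 ≡ 12. → (25, 12)

(25, 12)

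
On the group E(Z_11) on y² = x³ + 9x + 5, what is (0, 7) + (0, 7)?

tangent at (0, 7): λ = (3·0² + 9)/(2·7) ≡ 9/3. 3⁻¹ ≡ 4 (mod 11), so λ ≡ 9·4 ≡ 3.
  x = λ² - 0 - 0 = 9 - 0 ≡ 9; y = λ·(0 - 9) - 7 ≡ 10. → (9, 10)

(9, 10)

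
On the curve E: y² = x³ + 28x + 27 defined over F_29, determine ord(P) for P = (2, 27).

2P: tangent at (2, 27): λ = (3·2² + 28)/(2·27) ≡ 11/25. 25⁻¹ ≡ 7 (mod 29) since 25·7 = 175 ≡ 1, so λ ≡ 11·7 ≡ 19.
  x = λ² - 2 - 2 = 361 - 4 ≡ 9; y = λ·(2 - 9) - 27 ≡ 14. → (9, 14)
3P: (9, 14) + (2, 27). λ = (27 - 14)/(2 - 9) ≡ 13/22 mod 29. 22⁻¹ ≡ 4 (mod 29) since 22·4 = 88 ≡ 1, so λ ≡ 23.
  x = λ² - 9 - 2 = 529 - 11 ≡ 25; y = λ·(9 - 25) - 14 ≡ 24. → (25, 24)
4P: (25, 24) + (2, 27). λ = (27 - 24)/(2 - 25) ≡ 3/6 mod 29. 6⁻¹ ≡ 5 (mod 29), so λ ≡ 15.
  x = λ² - 25 - 2 = 225 - 27 ≡ 24; y = λ·(25 - 24) - 24 ≡ 20. → (24, 20)
5P: (24, 20) + (2, 27). λ = (27 - 20)/(2 - 24) ≡ 7/7 mod 29. 7⁻¹ ≡ 25 (mod 29), so λ ≡ 1.
  x = λ² - 24 - 2 = 1 - 26 ≡ 4; y = λ·(24 - 4) - 20 ≡ 0. → (4, 0)
6P: (4, 0) + (2, 27). λ = (27 - 0)/(2 - 4) ≡ 27/27 mod 29. 27⁻¹ ≡ 14 (mod 29), so λ ≡ 1.
  x = λ² - 4 - 2 = 1 - 6 ≡ 24; y = λ·(4 - 24) - 0 ≡ 9. → (24, 9)
7P: (24, 9) + (2, 27). λ = (27 - 9)/(2 - 24) ≡ 18/7 mod 29. 7⁻¹ ≡ 25 (mod 29), so λ ≡ 15.
  x = λ² - 24 - 2 = 225 - 26 ≡ 25; y = λ·(24 - 25) - 9 ≡ 5. → (25, 5)
8P: (25, 5) + (2, 27). λ = (27 - 5)/(2 - 25) ≡ 22/6 mod 29. 6⁻¹ ≡ 5 (mod 29) since 6·5 = 30 ≡ 1, so λ ≡ 23.
  x = λ² - 25 - 2 = 529 - 27 ≡ 9; y = λ·(25 - 9) - 5 ≡ 15. → (9, 15)
9P: (9, 15) + (2, 27). λ = (27 - 15)/(2 - 9) ≡ 12/22 mod 29. 22⁻¹ ≡ 4 (mod 29) since 22·4 = 88 ≡ 1, so λ ≡ 19.
  x = λ² - 9 - 2 = 361 - 11 ≡ 2; y = λ·(9 - 2) - 15 ≡ 2. → (2, 2)
10P: (2, 2) + (2, 27): same x and y₁ ≡ -y₂, so the sum is the point at infinity.
10P = the point at infinity, so the order is 10.

10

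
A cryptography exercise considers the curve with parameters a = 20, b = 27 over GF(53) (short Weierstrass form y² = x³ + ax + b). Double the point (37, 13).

(16, 16)

tangent at (37, 13): λ = (3·37² + 20)/(2·13) ≡ 46/26. 26⁻¹ ≡ 51 (mod 53), so λ ≡ 46·51 ≡ 14.
  x = λ² - 37 - 37 = 196 - 74 ≡ 16; y = λ·(37 - 16) - 13 ≡ 16. → (16, 16)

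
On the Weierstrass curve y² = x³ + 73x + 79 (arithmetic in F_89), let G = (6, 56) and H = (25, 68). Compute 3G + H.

(15, 30)

First 3G:
Repeated addition: build up to 3G.
2G: tangent at (6, 56): λ = (3·6² + 73)/(2·56) ≡ 3/23. 23⁻¹ ≡ 31 (mod 89), so λ ≡ 3·31 ≡ 4.
  x = λ² - 6 - 6 = 16 - 12 ≡ 4; y = λ·(6 - 4) - 56 ≡ 41. → (4, 41)
3G: (4, 41) + (6, 56). λ = (56 - 41)/(6 - 4) ≡ 15/2 mod 89. 2⁻¹ ≡ 45 (mod 89) since 2·45 = 90 ≡ 1, so λ ≡ 52.
  x = λ² - 4 - 6 = 2704 - 10 ≡ 24; y = λ·(4 - 24) - 41 ≡ 76. → (24, 76)
3G = (24, 76).
Finally 3G + H:
(24, 76) + (25, 68). λ = (68 - 76)/(25 - 24) ≡ 81/1 mod 89. 1⁻¹ ≡ 1 (mod 89), so λ ≡ 81.
  x = λ² - 24 - 25 = 6561 - 49 ≡ 15; y = λ·(24 - 15) - 76 ≡ 30. → (15, 30)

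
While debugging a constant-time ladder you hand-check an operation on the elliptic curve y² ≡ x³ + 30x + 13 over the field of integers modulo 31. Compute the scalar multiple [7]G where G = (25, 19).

Double-and-add on 7 = (111)₂. Start with G = (25, 19) for the leading 1-bit.
double: tangent at (25, 19): λ = (3·25² + 30)/(2·19) ≡ 14/7. 7⁻¹ ≡ 9 (mod 31) since 7·9 = 63 ≡ 1, so λ ≡ 14·9 ≡ 2.
  x = λ² - 25 - 25 = 4 - 50 ≡ 16; y = λ·(25 - 16) - 19 ≡ 30. → (16, 30)
add G: (16, 30) + (25, 19). λ = (19 - 30)/(25 - 16) ≡ 20/9 mod 31. 9⁻¹ ≡ 7 (mod 31), so λ ≡ 16.
  x = λ² - 16 - 25 = 256 - 41 ≡ 29; y = λ·(16 - 29) - 30 ≡ 10. → (29, 10)
double: tangent at (29, 10): λ = (3·29² + 30)/(2·10) ≡ 11/20. 20⁻¹ ≡ 14 (mod 31), so λ ≡ 11·14 ≡ 30.
  x = λ² - 29 - 29 = 900 - 58 ≡ 5; y = λ·(29 - 5) - 10 ≡ 28. → (5, 28)
add G: (5, 28) + (25, 19). λ = (19 - 28)/(25 - 5) ≡ 22/20 mod 31. 20⁻¹ ≡ 14 (mod 31), so λ ≡ 29.
  x = λ² - 5 - 25 = 841 - 30 ≡ 5; y = λ·(5 - 5) - 28 ≡ 3. → (5, 3)

(5, 3)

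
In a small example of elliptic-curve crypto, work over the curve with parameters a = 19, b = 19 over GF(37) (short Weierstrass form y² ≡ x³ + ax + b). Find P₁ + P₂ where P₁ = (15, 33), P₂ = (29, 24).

(15, 33) + (29, 24). λ = (24 - 33)/(29 - 15) ≡ 28/14 mod 37. 14⁻¹ ≡ 8 (mod 37) since 14·8 = 112 ≡ 1, so λ ≡ 2.
  x = λ² - 15 - 29 = 4 - 44 ≡ 34; y = λ·(15 - 34) - 33 ≡ 3. → (34, 3)

(34, 3)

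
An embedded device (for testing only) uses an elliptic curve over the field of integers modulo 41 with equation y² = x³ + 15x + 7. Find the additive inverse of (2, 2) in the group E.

-(2, 2) = (2, -2 mod 41) = (2, 39).

(2, 39)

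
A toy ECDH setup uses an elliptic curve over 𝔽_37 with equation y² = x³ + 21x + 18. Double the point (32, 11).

tangent at (32, 11): λ = (3·32² + 21)/(2·11) ≡ 22/22. 22⁻¹ ≡ 32 (mod 37) since 22·32 = 704 ≡ 1, so λ ≡ 22·32 ≡ 1.
  x = λ² - 32 - 32 = 1 - 64 ≡ 11; y = λ·(32 - 11) - 11 ≡ 10. → (11, 10)

(11, 10)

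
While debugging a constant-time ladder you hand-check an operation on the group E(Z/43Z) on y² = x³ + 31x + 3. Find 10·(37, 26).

(42, 33)

Write P = (37, 26).
Double-and-add on 10 = (1010)₂. Start with P = (37, 26) for the leading 1-bit.
double: tangent at (37, 26): λ = (3·37² + 31)/(2·26) ≡ 10/9. 9⁻¹ ≡ 24 (mod 43), so λ ≡ 10·24 ≡ 25.
  x = λ² - 37 - 37 = 625 - 74 ≡ 35; y = λ·(37 - 35) - 26 ≡ 24. → (35, 24)
double: tangent at (35, 24): λ = (3·35² + 31)/(2·24) ≡ 8/5. 5⁻¹ ≡ 26 (mod 43), so λ ≡ 8·26 ≡ 36.
  x = λ² - 35 - 35 = 1296 - 70 ≡ 22; y = λ·(35 - 22) - 24 ≡ 14. → (22, 14)
add P: (22, 14) + (37, 26). λ = (26 - 14)/(37 - 22) ≡ 12/15 mod 43. 15⁻¹ ≡ 23 (mod 43) since 15·23 = 345 ≡ 1, so λ ≡ 18.
  x = λ² - 22 - 37 = 324 - 59 ≡ 7; y = λ·(22 - 7) - 14 ≡ 41. → (7, 41)
double: tangent at (7, 41): λ = (3·7² + 31)/(2·41) ≡ 6/39. 39⁻¹ ≡ 32 (mod 43), so λ ≡ 6·32 ≡ 20.
  x = λ² - 7 - 7 = 400 - 14 ≡ 42; y = λ·(7 - 42) - 41 ≡ 33. → (42, 33)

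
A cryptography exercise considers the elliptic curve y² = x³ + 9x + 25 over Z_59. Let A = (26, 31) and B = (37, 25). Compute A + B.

(8, 45)

(26, 31) + (37, 25). λ = (25 - 31)/(37 - 26) ≡ 53/11 mod 59. 11⁻¹ ≡ 43 (mod 59) since 11·43 = 473 ≡ 1, so λ ≡ 37.
  x = λ² - 26 - 37 = 1369 - 63 ≡ 8; y = λ·(26 - 8) - 31 ≡ 45. → (8, 45)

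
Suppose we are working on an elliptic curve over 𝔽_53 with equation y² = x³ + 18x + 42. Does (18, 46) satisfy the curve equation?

y² = 46² ≡ 49; x³ + 18x + 42 = 6198 ≡ 50 (mod 53). 49 ≠ 50.

no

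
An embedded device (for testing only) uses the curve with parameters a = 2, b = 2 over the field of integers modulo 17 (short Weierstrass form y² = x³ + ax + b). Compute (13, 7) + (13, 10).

O

The two points share x = 13 and their y-coordinates satisfy 7 + 10 ≡ 0 (mod 17), so they are inverses. Their sum is O.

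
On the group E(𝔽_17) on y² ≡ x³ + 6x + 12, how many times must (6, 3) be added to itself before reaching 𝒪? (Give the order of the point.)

7

2P: tangent at (6, 3): λ = (3·6² + 6)/(2·3) ≡ 12/6. 6⁻¹ ≡ 3 (mod 17), so λ ≡ 12·3 ≡ 2.
  x = λ² - 6 - 6 = 4 - 12 ≡ 9; y = λ·(6 - 9) - 3 ≡ 8. → (9, 8)
3P: (9, 8) + (6, 3). λ = (3 - 8)/(6 - 9) ≡ 12/14 mod 17. 14⁻¹ ≡ 11 (mod 17) since 14·11 = 154 ≡ 1, so λ ≡ 13.
  x = λ² - 9 - 6 = 169 - 15 ≡ 1; y = λ·(9 - 1) - 8 ≡ 11. → (1, 11)
4P: (1, 11) + (6, 3). λ = (3 - 11)/(6 - 1) ≡ 9/5 mod 17. 5⁻¹ ≡ 7 (mod 17) since 5·7 = 35 ≡ 1, so λ ≡ 12.
  x = λ² - 1 - 6 = 144 - 7 ≡ 1; y = λ·(1 - 1) - 11 ≡ 6. → (1, 6)
5P: (1, 6) + (6, 3). λ = (3 - 6)/(6 - 1) ≡ 14/5 mod 17. 5⁻¹ ≡ 7 (mod 17) since 5·7 = 35 ≡ 1, so λ ≡ 13.
  x = λ² - 1 - 6 = 169 - 7 ≡ 9; y = λ·(1 - 9) - 6 ≡ 9. → (9, 9)
6P: (9, 9) + (6, 3). λ = (3 - 9)/(6 - 9) ≡ 11/14 mod 17. 14⁻¹ ≡ 11 (mod 17), so λ ≡ 2.
  x = λ² - 9 - 6 = 4 - 15 ≡ 6; y = λ·(9 - 6) - 9 ≡ 14. → (6, 14)
7P: (6, 14) + (6, 3): same x and y₁ ≡ -y₂, so the sum is 𝒪.
7P = 𝒪, so the order is 7.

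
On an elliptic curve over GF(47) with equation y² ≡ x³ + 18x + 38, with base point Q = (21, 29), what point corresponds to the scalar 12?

(15, 8)

Double-and-add on 12 = (1100)₂. Start with Q = (21, 29) for the leading 1-bit.
double: tangent at (21, 29): λ = (3·21² + 18)/(2·29) ≡ 25/11. 11⁻¹ ≡ 30 (mod 47), so λ ≡ 25·30 ≡ 45.
  x = λ² - 21 - 21 = 2025 - 42 ≡ 9; y = λ·(21 - 9) - 29 ≡ 41. → (9, 41)
add Q: (9, 41) + (21, 29). λ = (29 - 41)/(21 - 9) ≡ 35/12 mod 47. 12⁻¹ ≡ 4 (mod 47) since 12·4 = 48 ≡ 1, so λ ≡ 46.
  x = λ² - 9 - 21 = 2116 - 30 ≡ 18; y = λ·(9 - 18) - 41 ≡ 15. → (18, 15)
double: tangent at (18, 15): λ = (3·18² + 18)/(2·15) ≡ 3/30. 30⁻¹ ≡ 11 (mod 47), so λ ≡ 3·11 ≡ 33.
  x = λ² - 18 - 18 = 1089 - 36 ≡ 19; y = λ·(18 - 19) - 15 ≡ 46. → (19, 46)
double: tangent at (19, 46): λ = (3·19² + 18)/(2·46) ≡ 20/45. 45⁻¹ ≡ 23 (mod 47) since 45·23 = 1035 ≡ 1, so λ ≡ 20·23 ≡ 37.
  x = λ² - 19 - 19 = 1369 - 38 ≡ 15; y = λ·(19 - 15) - 46 ≡ 8. → (15, 8)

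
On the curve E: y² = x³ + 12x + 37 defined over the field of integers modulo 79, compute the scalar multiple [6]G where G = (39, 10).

(38, 67)

Double-and-add on 6 = (110)₂. Start with G = (39, 10) for the leading 1-bit.
double: tangent at (39, 10): λ = (3·39² + 12)/(2·10) ≡ 72/20. 20⁻¹ ≡ 4 (mod 79) since 20·4 = 80 ≡ 1, so λ ≡ 72·4 ≡ 51.
  x = λ² - 39 - 39 = 2601 - 78 ≡ 74; y = λ·(39 - 74) - 10 ≡ 22. → (74, 22)
add G: (74, 22) + (39, 10). λ = (10 - 22)/(39 - 74) ≡ 67/44 mod 79. 44⁻¹ ≡ 9 (mod 79) since 44·9 = 396 ≡ 1, so λ ≡ 50.
  x = λ² - 74 - 39 = 2500 - 113 ≡ 17; y = λ·(74 - 17) - 22 ≡ 63. → (17, 63)
double: tangent at (17, 63): λ = (3·17² + 12)/(2·63) ≡ 10/47. 47⁻¹ ≡ 37 (mod 79) since 47·37 = 1739 ≡ 1, so λ ≡ 10·37 ≡ 54.
  x = λ² - 17 - 17 = 2916 - 34 ≡ 38; y = λ·(17 - 38) - 63 ≡ 67. → (38, 67)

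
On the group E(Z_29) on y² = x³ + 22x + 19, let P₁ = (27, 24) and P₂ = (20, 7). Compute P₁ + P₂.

(27, 24) + (20, 7). λ = (7 - 24)/(20 - 27) ≡ 12/22 mod 29. 22⁻¹ ≡ 4 (mod 29), so λ ≡ 19.
  x = λ² - 27 - 20 = 361 - 47 ≡ 24; y = λ·(27 - 24) - 24 ≡ 4. → (24, 4)

(24, 4)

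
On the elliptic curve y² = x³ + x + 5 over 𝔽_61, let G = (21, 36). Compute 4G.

Repeated addition: build up to 4G.
2G: tangent at (21, 36): λ = (3·21² + 1)/(2·36) ≡ 43/11. 11⁻¹ ≡ 50 (mod 61), so λ ≡ 43·50 ≡ 15.
  x = λ² - 21 - 21 = 225 - 42 ≡ 0; y = λ·(21 - 0) - 36 ≡ 35. → (0, 35)
3G: (0, 35) + (21, 36). λ = (36 - 35)/(21 - 0) ≡ 1/21 mod 61. 21⁻¹ ≡ 32 (mod 61), so λ ≡ 32.
  x = λ² - 0 - 21 = 1024 - 21 ≡ 27; y = λ·(0 - 27) - 35 ≡ 16. → (27, 16)
4G: (27, 16) + (21, 36). λ = (36 - 16)/(21 - 27) ≡ 20/55 mod 61. 55⁻¹ ≡ 10 (mod 61), so λ ≡ 17.
  x = λ² - 27 - 21 = 289 - 48 ≡ 58; y = λ·(27 - 58) - 16 ≡ 6. → (58, 6)

(58, 6)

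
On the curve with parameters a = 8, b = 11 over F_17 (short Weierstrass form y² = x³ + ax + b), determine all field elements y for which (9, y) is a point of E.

8, 9

x³ + 8x + 11 = 812 ≡ 13 (mod 17).
Square roots of 13 mod 17: 8 and 9 (since 8² = 64 ≡ 13).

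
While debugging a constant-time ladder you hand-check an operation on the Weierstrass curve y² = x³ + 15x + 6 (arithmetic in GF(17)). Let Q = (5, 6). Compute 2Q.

tangent at (5, 6): λ = (3·5² + 15)/(2·6) ≡ 5/12. 12⁻¹ ≡ 10 (mod 17) since 12·10 = 120 ≡ 1, so λ ≡ 5·10 ≡ 16.
  x = λ² - 5 - 5 = 256 - 10 ≡ 8; y = λ·(5 - 8) - 6 ≡ 14. → (8, 14)

(8, 14)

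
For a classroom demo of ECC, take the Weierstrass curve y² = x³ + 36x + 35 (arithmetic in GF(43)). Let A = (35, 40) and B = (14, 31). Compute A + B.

(35, 40) + (14, 31). λ = (31 - 40)/(14 - 35) ≡ 34/22 mod 43. 22⁻¹ ≡ 2 (mod 43), so λ ≡ 25.
  x = λ² - 35 - 14 = 625 - 49 ≡ 17; y = λ·(35 - 17) - 40 ≡ 23. → (17, 23)

(17, 23)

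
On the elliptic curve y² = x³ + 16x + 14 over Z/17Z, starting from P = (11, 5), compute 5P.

Double-and-add on 5 = (101)₂. Start with P = (11, 5) for the leading 1-bit.
double: tangent at (11, 5): λ = (3·11² + 16)/(2·5) ≡ 5/10. 10⁻¹ ≡ 12 (mod 17) since 10·12 = 120 ≡ 1, so λ ≡ 5·12 ≡ 9.
  x = λ² - 11 - 11 = 81 - 22 ≡ 8; y = λ·(11 - 8) - 5 ≡ 5. → (8, 5)
double: tangent at (8, 5): λ = (3·8² + 16)/(2·5) ≡ 4/10. 10⁻¹ ≡ 12 (mod 17) since 10·12 = 120 ≡ 1, so λ ≡ 4·12 ≡ 14.
  x = λ² - 8 - 8 = 196 - 16 ≡ 10; y = λ·(8 - 10) - 5 ≡ 1. → (10, 1)
add P: (10, 1) + (11, 5). λ = (5 - 1)/(11 - 10) ≡ 4/1 mod 17. 1⁻¹ ≡ 1 (mod 17), so λ ≡ 4.
  x = λ² - 10 - 11 = 16 - 21 ≡ 12; y = λ·(10 - 12) - 1 ≡ 8. → (12, 8)

(12, 8)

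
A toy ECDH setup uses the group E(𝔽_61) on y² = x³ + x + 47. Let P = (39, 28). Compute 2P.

(22, 46)

tangent at (39, 28): λ = (3·39² + 1)/(2·28) ≡ 50/56. 56⁻¹ ≡ 12 (mod 61), so λ ≡ 50·12 ≡ 51.
  x = λ² - 39 - 39 = 2601 - 78 ≡ 22; y = λ·(39 - 22) - 28 ≡ 46. → (22, 46)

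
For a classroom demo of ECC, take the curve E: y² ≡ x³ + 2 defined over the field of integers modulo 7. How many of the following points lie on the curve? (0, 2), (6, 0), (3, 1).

(0, 2): 2² ≡ 4, rhs ≡ 2 → off.
(6, 0): 0² ≡ 0, rhs ≡ 1 → off.
(3, 1): 1² ≡ 1, rhs ≡ 1 → on.

1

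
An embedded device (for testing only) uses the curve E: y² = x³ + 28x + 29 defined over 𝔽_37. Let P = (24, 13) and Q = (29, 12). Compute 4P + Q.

First 4P:
Double-and-add on 4 = (100)₂. Start with P = (24, 13) for the leading 1-bit.
double: tangent at (24, 13): λ = (3·24² + 28)/(2·13) ≡ 17/26. 26⁻¹ ≡ 10 (mod 37) since 26·10 = 260 ≡ 1, so λ ≡ 17·10 ≡ 22.
  x = λ² - 24 - 24 = 484 - 48 ≡ 29; y = λ·(24 - 29) - 13 ≡ 25. → (29, 25)
double: tangent at (29, 25): λ = (3·29² + 28)/(2·25) ≡ 35/13. 13⁻¹ ≡ 20 (mod 37), so λ ≡ 35·20 ≡ 34.
  x = λ² - 29 - 29 = 1156 - 58 ≡ 25; y = λ·(29 - 25) - 25 ≡ 0. → (25, 0)
4P = (25, 0).
Finally 4P + Q:
(25, 0) + (29, 12). λ = (12 - 0)/(29 - 25) ≡ 12/4 mod 37. 4⁻¹ ≡ 28 (mod 37), so λ ≡ 3.
  x = λ² - 25 - 29 = 9 - 54 ≡ 29; y = λ·(25 - 29) - 0 ≡ 25. → (29, 25)

(29, 25)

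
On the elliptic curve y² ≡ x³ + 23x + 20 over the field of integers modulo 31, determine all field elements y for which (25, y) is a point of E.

10, 21

x³ + 23x + 20 = 16220 ≡ 7 (mod 31).
Square roots of 7 mod 31: 10 and 21 (since 10² = 100 ≡ 7).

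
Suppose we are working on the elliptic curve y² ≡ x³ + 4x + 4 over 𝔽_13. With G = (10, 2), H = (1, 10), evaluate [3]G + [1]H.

First 3G:
Repeated addition: build up to 3G.
2G: tangent at (10, 2): λ = (3·10² + 4)/(2·2) ≡ 5/4. 4⁻¹ ≡ 10 (mod 13) since 4·10 = 40 ≡ 1, so λ ≡ 5·10 ≡ 11.
  x = λ² - 10 - 10 = 121 - 20 ≡ 10; y = λ·(10 - 10) - 2 ≡ 11. → (10, 11)
3G: (10, 11) + (10, 2): same x and y₁ ≡ -y₂, so the sum is ∞.
3G = ∞.
Finally 3G + H:
∞ + (1, 10) = (1, 10) (identity).

(1, 10)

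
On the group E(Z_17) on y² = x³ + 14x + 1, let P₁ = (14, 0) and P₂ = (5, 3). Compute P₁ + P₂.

(14, 0) + (5, 3). λ = (3 - 0)/(5 - 14) ≡ 3/8 mod 17. 8⁻¹ ≡ 15 (mod 17), so λ ≡ 11.
  x = λ² - 14 - 5 = 121 - 19 ≡ 0; y = λ·(14 - 0) - 0 ≡ 1. → (0, 1)

(0, 1)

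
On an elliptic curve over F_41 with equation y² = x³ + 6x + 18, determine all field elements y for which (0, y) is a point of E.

10, 31

x³ + 6x + 18 = 18 ≡ 18 (mod 41).
Square roots of 18 mod 41: 10 and 31 (since 10² = 100 ≡ 18).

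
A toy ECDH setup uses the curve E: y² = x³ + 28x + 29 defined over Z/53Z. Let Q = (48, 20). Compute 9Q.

Repeated addition: build up to 9Q.
2Q: tangent at (48, 20): λ = (3·48² + 28)/(2·20) ≡ 50/40. 40⁻¹ ≡ 4 (mod 53), so λ ≡ 50·4 ≡ 41.
  x = λ² - 48 - 48 = 1681 - 96 ≡ 48; y = λ·(48 - 48) - 20 ≡ 33. → (48, 33)
3Q: (48, 33) + (48, 20): same x and y₁ ≡ -y₂, so the sum is O.
4Q: O + (48, 20) = (48, 20) (identity).
5Q: tangent at (48, 20): λ = (3·48² + 28)/(2·20) ≡ 50/40. 40⁻¹ ≡ 4 (mod 53), so λ ≡ 50·4 ≡ 41.
  x = λ² - 48 - 48 = 1681 - 96 ≡ 48; y = λ·(48 - 48) - 20 ≡ 33. → (48, 33)
6Q: (48, 33) + (48, 20): same x and y₁ ≡ -y₂, so the sum is O.
7Q: O + (48, 20) = (48, 20) (identity).
8Q: tangent at (48, 20): λ = (3·48² + 28)/(2·20) ≡ 50/40. 40⁻¹ ≡ 4 (mod 53) since 40·4 = 160 ≡ 1, so λ ≡ 50·4 ≡ 41.
  x = λ² - 48 - 48 = 1681 - 96 ≡ 48; y = λ·(48 - 48) - 20 ≡ 33. → (48, 33)
9Q: (48, 33) + (48, 20): same x and y₁ ≡ -y₂, so the sum is O.

O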